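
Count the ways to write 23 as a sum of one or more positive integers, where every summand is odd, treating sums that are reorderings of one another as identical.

Systematic enumeration (by largest part, then next-largest, …) yields 104.

104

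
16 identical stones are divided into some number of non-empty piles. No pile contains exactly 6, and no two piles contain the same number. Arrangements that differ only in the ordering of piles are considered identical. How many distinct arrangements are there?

24

The partitions of 16 that satisfy the conditions:
16
15, 1
14, 2
13, 3
13, 2, 1
12, 4
12, 3, 1
11, 5
11, 4, 1
11, 3, 2
10, 5, 1
10, 4, 2
10, 3, 2, 1
9, 7
9, 5, 2
9, 4, 3
9, 4, 2, 1
8, 7, 1
8, 5, 3
8, 5, 2, 1
8, 4, 3, 1
7, 5, 4
7, 5, 3, 1
7, 4, 3, 2
Counting gives 24.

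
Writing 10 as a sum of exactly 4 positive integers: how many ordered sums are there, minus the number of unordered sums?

Compositions: C(9,3) = 84.
Unordered (partitions into 4 parts): 9.
Difference: 84 − 9 = 75.

75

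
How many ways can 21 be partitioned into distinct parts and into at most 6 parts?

76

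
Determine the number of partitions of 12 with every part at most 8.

70

A partial list (first 12 by largest part):
8+4
8+3+1
8+2+2
8+2+1+1
8+1+1+1+1
7+5
7+4+1
7+3+2
7+3+1+1
7+2+2+1
7+2+1+1+1
7+1+1+1+1+1
…and 58 more, for 70 total.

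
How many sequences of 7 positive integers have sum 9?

28

A composition of 9 into 7 positive parts is chosen by placing 6 dividers among the 8 gaps between 9 units: C(8,6) = 28.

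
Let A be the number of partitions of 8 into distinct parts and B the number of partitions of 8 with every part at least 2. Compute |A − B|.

Partitions of 8 into distinct parts: 6.
Partitions of 8 with every part at least 2: 7.
|6 − 7| = 1.

1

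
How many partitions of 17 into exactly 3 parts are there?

The partitions of 17 that satisfy the conditions:
15,1,1
14,2,1
13,3,1
13,2,2
12,4,1
12,3,2
11,5,1
11,4,2
11,3,3
10,6,1
10,5,2
10,4,3
9,7,1
9,6,2
9,5,3
9,4,4
8,8,1
8,7,2
8,6,3
8,5,4
7,7,3
7,6,4
7,5,5
6,6,5

24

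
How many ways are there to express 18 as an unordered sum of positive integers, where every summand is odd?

There are too many to list fully; the first 12 (by largest part) are:
17,1
15,3
15,1,1,1
13,5
13,3,1,1
13,1,1,1,1,1
11,7
11,5,1,1
11,3,3,1
11,3,1,1,1,1
11,1,1,1,1,1,1,1
9,9
…and 34 more, for 46 total.

46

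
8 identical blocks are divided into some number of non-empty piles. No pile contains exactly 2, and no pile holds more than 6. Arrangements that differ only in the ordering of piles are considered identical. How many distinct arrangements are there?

9

Listing the qualifying partitions of 8:
6+1+1
5+3
5+1+1+1
4+4
4+3+1
4+1+1+1+1
3+3+1+1
3+1+1+1+1+1
1+1+1+1+1+1+1+1
Counting gives 9.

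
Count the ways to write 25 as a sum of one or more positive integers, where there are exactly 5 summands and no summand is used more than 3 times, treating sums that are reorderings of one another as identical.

186

Counting exhaustively, 186 partitions satisfy the conditions.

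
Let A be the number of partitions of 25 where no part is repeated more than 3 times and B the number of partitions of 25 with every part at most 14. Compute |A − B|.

Partitions of 25 where no part is repeated more than 3 times: 876.
Partitions of 25 with every part at most 14: 1819.
|876 − 1819| = 943.

943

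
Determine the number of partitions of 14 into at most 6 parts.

A full systematic count gives 90.

90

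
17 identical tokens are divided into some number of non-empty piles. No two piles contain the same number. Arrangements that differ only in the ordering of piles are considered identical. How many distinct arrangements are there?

38

A partial list (first 12 by largest part):
17
16+1
15+2
14+3
14+2+1
13+4
13+3+1
12+5
12+4+1
12+3+2
11+6
11+5+1
…and 26 more, for 38 total.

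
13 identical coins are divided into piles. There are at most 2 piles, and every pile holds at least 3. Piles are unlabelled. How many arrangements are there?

They are:
13
3 + 10
4 + 9
5 + 8
6 + 7
That's 5 in total.

5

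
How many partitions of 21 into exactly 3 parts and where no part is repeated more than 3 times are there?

37

A partial list (first 12 by largest part):
1,1,19
1,2,18
1,3,17
2,2,17
1,4,16
2,3,16
1,5,15
2,4,15
3,3,15
1,6,14
2,5,14
3,4,14
…and 25 more, for 37 total.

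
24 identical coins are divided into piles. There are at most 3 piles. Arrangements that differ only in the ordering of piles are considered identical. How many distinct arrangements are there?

61

A partial list (first 12 by largest part):
24
23+1
22+2
22+1+1
21+3
21+2+1
20+4
20+3+1
20+2+2
19+5
19+4+1
19+3+2
…and 49 more, for 61 total.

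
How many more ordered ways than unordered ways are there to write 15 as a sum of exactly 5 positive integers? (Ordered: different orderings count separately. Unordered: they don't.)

971

Ordered (compositions into 5 parts): C(14,4) = 1001.
Partitions of 15 into exactly 5 parts: 30.
Difference: 1001 − 30 = 971.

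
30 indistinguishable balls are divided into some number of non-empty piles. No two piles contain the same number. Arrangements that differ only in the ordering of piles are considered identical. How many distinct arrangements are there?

296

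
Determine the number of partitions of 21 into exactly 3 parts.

A partial list (first 12 by largest part):
1, 1, 19
1, 2, 18
1, 3, 17
2, 2, 17
1, 4, 16
2, 3, 16
1, 5, 15
2, 4, 15
3, 3, 15
1, 6, 14
2, 5, 14
3, 4, 14
…and 25 more, for 37 total.

37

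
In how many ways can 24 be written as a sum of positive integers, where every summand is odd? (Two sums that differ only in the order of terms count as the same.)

Direct enumeration gives 122 partitions.

122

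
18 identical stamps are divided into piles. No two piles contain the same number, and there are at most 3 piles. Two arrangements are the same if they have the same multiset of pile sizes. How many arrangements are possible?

28

A partial list (first 12 by largest part):
18
17 + 1
16 + 2
15 + 3
15 + 2 + 1
14 + 4
14 + 3 + 1
13 + 5
13 + 4 + 1
13 + 3 + 2
12 + 6
12 + 5 + 1
…and 16 more, for 28 total.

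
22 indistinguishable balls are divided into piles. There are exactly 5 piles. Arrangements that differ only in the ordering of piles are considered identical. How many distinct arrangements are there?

119

Enumerating by decreasing first part gives 119 partitions in all.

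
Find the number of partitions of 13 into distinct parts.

18

They are:
13
12 + 1
11 + 2
10 + 3
10 + 2 + 1
9 + 4
9 + 3 + 1
8 + 5
8 + 4 + 1
8 + 3 + 2
7 + 6
7 + 5 + 1
7 + 4 + 2
7 + 3 + 2 + 1
6 + 5 + 2
6 + 4 + 3
6 + 4 + 2 + 1
5 + 4 + 3 + 1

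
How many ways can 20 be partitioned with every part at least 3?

49

A partial list (first 12 by largest part):
20
17, 3
16, 4
15, 5
14, 6
14, 3, 3
13, 7
13, 4, 3
12, 8
12, 5, 3
12, 4, 4
11, 9
…and 37 more, for 49 total.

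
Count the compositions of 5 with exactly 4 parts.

4

Place 3 bars in the 4 internal gaps of a row of 5 dots: C(4,3) = 4.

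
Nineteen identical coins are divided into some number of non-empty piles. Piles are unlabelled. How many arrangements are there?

Systematic enumeration (by largest part, then next-largest, …) yields 490.

490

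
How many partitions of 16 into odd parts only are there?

32

A partial list (first 12 by largest part):
15+1
13+3
13+1+1+1
11+5
11+3+1+1
11+1+1+1+1+1
9+7
9+5+1+1
9+3+3+1
9+3+1+1+1+1
9+1+1+1+1+1+1+1
7+7+1+1
…and 20 more, for 32 total.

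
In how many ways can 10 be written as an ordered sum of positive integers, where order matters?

The number of compositions of n is 2^(n−1); here 2^9 = 512.

512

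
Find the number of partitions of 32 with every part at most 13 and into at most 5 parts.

Direct enumeration gives 325 partitions.

325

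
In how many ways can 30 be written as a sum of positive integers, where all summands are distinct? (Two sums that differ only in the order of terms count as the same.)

296

Enumerating by decreasing first part gives 296 partitions in all.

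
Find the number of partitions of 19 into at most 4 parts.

94

A full systematic count gives 94.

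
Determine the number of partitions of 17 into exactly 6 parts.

A partial list (first 12 by largest part):
12+1+1+1+1+1
11+2+1+1+1+1
10+3+1+1+1+1
10+2+2+1+1+1
9+4+1+1+1+1
9+3+2+1+1+1
9+2+2+2+1+1
8+5+1+1+1+1
8+4+2+1+1+1
8+3+3+1+1+1
8+3+2+2+1+1
8+2+2+2+2+1
…and 32 more, for 44 total.

44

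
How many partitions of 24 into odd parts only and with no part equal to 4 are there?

122

Counting exhaustively, 122 partitions satisfy the conditions.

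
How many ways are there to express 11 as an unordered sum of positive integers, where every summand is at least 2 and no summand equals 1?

They are:
11
9 + 2
8 + 3
7 + 4
7 + 2 + 2
6 + 5
6 + 3 + 2
5 + 4 + 2
5 + 3 + 3
5 + 2 + 2 + 2
4 + 4 + 3
4 + 3 + 2 + 2
3 + 3 + 3 + 2
3 + 2 + 2 + 2 + 2

14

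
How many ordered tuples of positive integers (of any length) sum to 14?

8192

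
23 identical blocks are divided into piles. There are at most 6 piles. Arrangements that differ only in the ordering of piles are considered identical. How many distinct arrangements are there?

Direct enumeration gives 454 partitions.

454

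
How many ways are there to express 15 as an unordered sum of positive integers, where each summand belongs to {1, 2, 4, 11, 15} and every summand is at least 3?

2

Listing the qualifying partitions of 15:
15
11+4
Counting gives 2.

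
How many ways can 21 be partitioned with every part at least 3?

60

A partial list (first 12 by largest part):
21
18+3
17+4
16+5
15+6
15+3+3
14+7
14+4+3
13+8
13+5+3
13+4+4
12+9
…and 48 more, for 60 total.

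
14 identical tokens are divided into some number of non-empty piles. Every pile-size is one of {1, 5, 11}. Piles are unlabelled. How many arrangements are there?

4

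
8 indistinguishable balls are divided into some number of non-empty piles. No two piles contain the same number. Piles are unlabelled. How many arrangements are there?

Listing the qualifying partitions of 8:
8
1,7
2,6
3,5
1,2,5
1,3,4

6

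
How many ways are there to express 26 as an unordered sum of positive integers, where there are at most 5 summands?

427

A full systematic count gives 427.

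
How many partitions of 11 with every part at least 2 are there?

Enumerating:
11
9 + 2
8 + 3
7 + 4
7 + 2 + 2
6 + 5
6 + 3 + 2
5 + 4 + 2
5 + 3 + 3
5 + 2 + 2 + 2
4 + 4 + 3
4 + 3 + 2 + 2
3 + 3 + 3 + 2
3 + 2 + 2 + 2 + 2

14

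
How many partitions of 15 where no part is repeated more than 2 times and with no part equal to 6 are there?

54

A partial list (first 12 by largest part):
15
14+1
13+2
13+1+1
12+3
12+2+1
11+4
11+3+1
11+2+2
11+2+1+1
10+5
10+4+1
…and 42 more, for 54 total.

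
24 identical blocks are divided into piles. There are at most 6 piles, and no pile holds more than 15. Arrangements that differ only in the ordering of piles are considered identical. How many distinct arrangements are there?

472

Enumerating by decreasing first part gives 472 partitions in all.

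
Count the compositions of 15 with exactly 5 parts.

1001

A composition of 15 into 5 positive parts is chosen by placing 4 dividers among the 14 gaps between 15 units: C(14,4) = 1001.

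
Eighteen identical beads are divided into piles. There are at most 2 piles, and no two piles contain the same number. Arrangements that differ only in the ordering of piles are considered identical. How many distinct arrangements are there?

9

They are:
18
17 + 1
16 + 2
15 + 3
14 + 4
13 + 5
12 + 6
11 + 7
10 + 8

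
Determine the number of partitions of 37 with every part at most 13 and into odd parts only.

475

A full systematic count gives 475.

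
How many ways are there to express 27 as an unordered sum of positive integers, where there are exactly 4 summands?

150

There are 150 such partitions.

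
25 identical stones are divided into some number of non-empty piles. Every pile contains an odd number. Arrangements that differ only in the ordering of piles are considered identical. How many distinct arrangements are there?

There are 142 such partitions.

142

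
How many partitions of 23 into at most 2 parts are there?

12

The partitions of 23 that satisfy the conditions:
23
22,1
21,2
20,3
19,4
18,5
17,6
16,7
15,8
14,9
13,10
12,11
That's 12 in total.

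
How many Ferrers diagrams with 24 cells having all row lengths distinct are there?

Systematic enumeration (by largest part, then next-largest, …) yields 122.

122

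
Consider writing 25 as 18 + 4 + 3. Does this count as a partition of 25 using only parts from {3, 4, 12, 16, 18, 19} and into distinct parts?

The parts sum to 25, and the condition 'each summand belongs to {3, 4, 12, 16, 18, 19}' holds; the condition 'all summands are distinct' holds.

Yes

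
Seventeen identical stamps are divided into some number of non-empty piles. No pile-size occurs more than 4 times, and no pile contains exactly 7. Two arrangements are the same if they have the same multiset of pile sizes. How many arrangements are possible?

Counting exhaustively, 171 partitions satisfy the conditions.

171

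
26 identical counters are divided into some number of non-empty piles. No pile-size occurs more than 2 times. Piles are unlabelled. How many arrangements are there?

Counting exhaustively, 617 partitions satisfy the conditions.

617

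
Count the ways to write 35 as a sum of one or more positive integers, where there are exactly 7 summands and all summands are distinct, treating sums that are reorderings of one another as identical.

Listing the qualifying partitions of 35:
1,2,3,4,5,6,14
1,2,3,4,5,7,13
1,2,3,4,5,8,12
1,2,3,4,6,7,12
1,2,3,4,5,9,11
1,2,3,4,6,8,11
1,2,3,5,6,7,11
1,2,3,4,6,9,10
1,2,3,4,7,8,10
1,2,3,5,6,8,10
1,2,4,5,6,7,10
1,2,3,5,7,8,9
1,2,4,5,6,8,9
1,3,4,5,6,7,9
2,3,4,5,6,7,8
Counting gives 15.

15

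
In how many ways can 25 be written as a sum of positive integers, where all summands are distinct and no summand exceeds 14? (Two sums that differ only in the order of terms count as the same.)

A full systematic count gives 99.

99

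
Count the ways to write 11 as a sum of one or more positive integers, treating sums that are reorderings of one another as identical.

There are too many to list fully; the first 12 (by largest part) are:
11
10 + 1
9 + 2
9 + 1 + 1
8 + 3
8 + 2 + 1
8 + 1 + 1 + 1
7 + 4
7 + 3 + 1
7 + 2 + 2
7 + 2 + 1 + 1
7 + 1 + 1 + 1 + 1
…and 44 more, for 56 total.

56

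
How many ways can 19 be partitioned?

490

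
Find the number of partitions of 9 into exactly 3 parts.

They are:
7 + 1 + 1
6 + 2 + 1
5 + 3 + 1
5 + 2 + 2
4 + 4 + 1
4 + 3 + 2
3 + 3 + 3
Counting gives 7.

7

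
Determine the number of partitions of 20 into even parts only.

42

There are too many to list fully; the first 12 (by largest part) are:
20
2 + 18
4 + 16
2 + 2 + 16
6 + 14
2 + 4 + 14
2 + 2 + 2 + 14
8 + 12
2 + 6 + 12
4 + 4 + 12
2 + 2 + 4 + 12
2 + 2 + 2 + 2 + 12
…and 30 more, for 42 total.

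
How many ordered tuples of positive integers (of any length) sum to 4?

The number of compositions of n is 2^(n−1); here 2^3 = 8.

8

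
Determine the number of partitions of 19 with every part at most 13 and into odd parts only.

There are too many to list fully; the first 12 (by largest part) are:
13 + 5 + 1
13 + 3 + 3
13 + 3 + 1 + 1 + 1
13 + 1 + 1 + 1 + 1 + 1 + 1
11 + 7 + 1
11 + 5 + 3
11 + 5 + 1 + 1 + 1
11 + 3 + 3 + 1 + 1
11 + 3 + 1 + 1 + 1 + 1 + 1
11 + 1 + 1 + 1 + 1 + 1 + 1 + 1 + 1
9 + 9 + 1
9 + 7 + 3
…and 38 more, for 50 total.

50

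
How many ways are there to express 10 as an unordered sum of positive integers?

42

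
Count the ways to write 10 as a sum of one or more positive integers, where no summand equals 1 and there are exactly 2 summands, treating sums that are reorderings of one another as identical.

4

They are:
8 + 2
7 + 3
6 + 4
5 + 5
That's 4 in total.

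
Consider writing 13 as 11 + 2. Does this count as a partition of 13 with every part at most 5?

The parts sum to 13, and the condition 'no summand exceeds 5' is violated.

No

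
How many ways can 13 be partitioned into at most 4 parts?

39

There are too many to list fully; the first 12 (by largest part) are:
13
1 + 12
2 + 11
1 + 1 + 11
3 + 10
1 + 2 + 10
1 + 1 + 1 + 10
4 + 9
1 + 3 + 9
2 + 2 + 9
1 + 1 + 2 + 9
5 + 8
…and 27 more, for 39 total.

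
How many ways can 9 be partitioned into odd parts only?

8

The partitions of 9 that satisfy the conditions:
9
1 + 1 + 7
1 + 3 + 5
1 + 1 + 1 + 1 + 5
3 + 3 + 3
1 + 1 + 1 + 3 + 3
1 + 1 + 1 + 1 + 1 + 1 + 3
1 + 1 + 1 + 1 + 1 + 1 + 1 + 1 + 1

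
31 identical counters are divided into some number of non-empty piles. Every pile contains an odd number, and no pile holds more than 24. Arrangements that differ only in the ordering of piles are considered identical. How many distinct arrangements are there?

Direct enumeration gives 332 partitions.

332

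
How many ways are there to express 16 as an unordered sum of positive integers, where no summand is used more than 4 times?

164

A full systematic count gives 164.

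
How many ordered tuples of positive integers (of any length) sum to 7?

64

Each of the 6 gaps between 7 units is either a break or not: 2^6 = 64.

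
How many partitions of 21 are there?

792

Direct enumeration gives 792 partitions.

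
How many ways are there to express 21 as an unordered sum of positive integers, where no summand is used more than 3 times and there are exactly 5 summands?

96

A full systematic count gives 96.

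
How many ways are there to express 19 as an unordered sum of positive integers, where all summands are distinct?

There are too many to list fully; the first 12 (by largest part) are:
19
18,1
17,2
16,3
16,2,1
15,4
15,3,1
14,5
14,4,1
14,3,2
13,6
13,5,1
…and 42 more, for 54 total.

54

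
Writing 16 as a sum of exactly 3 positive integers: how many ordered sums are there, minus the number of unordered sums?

Compositions: C(15,2) = 105.
Partitions of 16 into exactly 3 parts: 21.
Difference: 105 − 21 = 84.

84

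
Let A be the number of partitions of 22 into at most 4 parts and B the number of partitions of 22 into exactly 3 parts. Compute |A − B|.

96

Partitions of 22 into at most 4 parts: 136.
Partitions of 22 into exactly 3 parts: 40.
|136 − 40| = 96.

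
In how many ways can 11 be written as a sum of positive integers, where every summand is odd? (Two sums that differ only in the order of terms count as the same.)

12

They are:
11
9+1+1
7+3+1
7+1+1+1+1
5+5+1
5+3+3
5+3+1+1+1
5+1+1+1+1+1+1
3+3+3+1+1
3+3+1+1+1+1+1
3+1+1+1+1+1+1+1+1
1+1+1+1+1+1+1+1+1+1+1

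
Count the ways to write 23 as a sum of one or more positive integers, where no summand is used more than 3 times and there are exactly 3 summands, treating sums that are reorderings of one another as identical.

A partial list (first 12 by largest part):
21 + 1 + 1
20 + 2 + 1
19 + 3 + 1
19 + 2 + 2
18 + 4 + 1
18 + 3 + 2
17 + 5 + 1
17 + 4 + 2
17 + 3 + 3
16 + 6 + 1
16 + 5 + 2
16 + 4 + 3
…and 32 more, for 44 total.

44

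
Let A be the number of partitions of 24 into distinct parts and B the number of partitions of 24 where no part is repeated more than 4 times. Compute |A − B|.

Partitions of 24 into distinct parts: 122.
Partitions of 24 where no part is repeated more than 4 times: 950.
|122 − 950| = 828.

828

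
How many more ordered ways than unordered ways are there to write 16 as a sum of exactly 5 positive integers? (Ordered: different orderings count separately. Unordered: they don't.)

Compositions: C(15,4) = 1365.
Unordered (partitions into 5 parts): 37.
Difference: 1365 − 37 = 1328.

1328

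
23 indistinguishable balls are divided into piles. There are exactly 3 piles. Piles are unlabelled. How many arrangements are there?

A partial list (first 12 by largest part):
21, 1, 1
20, 2, 1
19, 3, 1
19, 2, 2
18, 4, 1
18, 3, 2
17, 5, 1
17, 4, 2
17, 3, 3
16, 6, 1
16, 5, 2
16, 4, 3
…and 32 more, for 44 total.

44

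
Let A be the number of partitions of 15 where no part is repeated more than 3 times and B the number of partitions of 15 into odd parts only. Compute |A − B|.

Partitions of 15 where no part is repeated more than 3 times: 105.
Partitions of 15 into odd parts only: 27.
|105 − 27| = 78.

78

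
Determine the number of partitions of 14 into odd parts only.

They are:
13,1
11,3
11,1,1,1
9,5
9,3,1,1
9,1,1,1,1,1
7,7
7,5,1,1
7,3,3,1
7,3,1,1,1,1
7,1,1,1,1,1,1,1
5,5,3,1
5,5,1,1,1,1
5,3,3,3
5,3,3,1,1,1
5,3,1,1,1,1,1,1
5,1,1,1,1,1,1,1,1,1
3,3,3,3,1,1
3,3,3,1,1,1,1,1
3,3,1,1,1,1,1,1,1,1
3,1,1,1,1,1,1,1,1,1,1,1
1,1,1,1,1,1,1,1,1,1,1,1,1,1

22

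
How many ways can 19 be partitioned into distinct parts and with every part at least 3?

17

The partitions of 19 that satisfy the conditions:
19
16,3
15,4
14,5
13,6
12,7
12,4,3
11,8
11,5,3
10,9
10,6,3
10,5,4
9,7,3
9,6,4
8,7,4
8,6,5
7,5,4,3
That's 17 in total.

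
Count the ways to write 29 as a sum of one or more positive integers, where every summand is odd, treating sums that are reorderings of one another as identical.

Systematic enumeration (by largest part, then next-largest, …) yields 256.

256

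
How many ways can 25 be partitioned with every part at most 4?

Counting exhaustively, 185 partitions satisfy the conditions.

185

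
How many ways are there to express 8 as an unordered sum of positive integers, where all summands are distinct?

Enumerating:
8
1, 7
2, 6
3, 5
1, 2, 5
1, 3, 4

6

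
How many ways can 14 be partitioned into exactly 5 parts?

Listing the qualifying partitions of 14:
10, 1, 1, 1, 1
9, 2, 1, 1, 1
8, 3, 1, 1, 1
8, 2, 2, 1, 1
7, 4, 1, 1, 1
7, 3, 2, 1, 1
7, 2, 2, 2, 1
6, 5, 1, 1, 1
6, 4, 2, 1, 1
6, 3, 3, 1, 1
6, 3, 2, 2, 1
6, 2, 2, 2, 2
5, 5, 2, 1, 1
5, 4, 3, 1, 1
5, 4, 2, 2, 1
5, 3, 3, 2, 1
5, 3, 2, 2, 2
4, 4, 4, 1, 1
4, 4, 3, 2, 1
4, 4, 2, 2, 2
4, 3, 3, 3, 1
4, 3, 3, 2, 2
3, 3, 3, 3, 2

23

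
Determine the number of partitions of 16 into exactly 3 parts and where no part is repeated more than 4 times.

21

Listing the qualifying partitions of 16:
1, 1, 14
1, 2, 13
1, 3, 12
2, 2, 12
1, 4, 11
2, 3, 11
1, 5, 10
2, 4, 10
3, 3, 10
1, 6, 9
2, 5, 9
3, 4, 9
1, 7, 8
2, 6, 8
3, 5, 8
4, 4, 8
2, 7, 7
3, 6, 7
4, 5, 7
4, 6, 6
5, 5, 6
Counting gives 21.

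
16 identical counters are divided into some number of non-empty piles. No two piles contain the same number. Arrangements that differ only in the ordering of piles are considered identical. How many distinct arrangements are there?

There are too many to list fully; the first 12 (by largest part) are:
16
1+15
2+14
3+13
1+2+13
4+12
1+3+12
5+11
1+4+11
2+3+11
6+10
1+5+10
…and 20 more, for 32 total.

32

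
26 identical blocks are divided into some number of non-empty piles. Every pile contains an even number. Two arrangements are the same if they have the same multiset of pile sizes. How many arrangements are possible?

Systematic enumeration (by largest part, then next-largest, …) yields 101.

101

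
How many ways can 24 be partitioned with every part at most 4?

169

Counting exhaustively, 169 partitions satisfy the conditions.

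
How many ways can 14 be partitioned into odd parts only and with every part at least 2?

4

The partitions of 14 that satisfy the conditions:
11,3
9,5
7,7
5,3,3,3
That's 4 in total.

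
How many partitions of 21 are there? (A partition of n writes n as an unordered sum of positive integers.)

There are 792 such partitions.

792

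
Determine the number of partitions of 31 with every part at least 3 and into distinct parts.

103

Counting exhaustively, 103 partitions satisfy the conditions.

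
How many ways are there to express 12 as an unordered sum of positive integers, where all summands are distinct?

The partitions of 12 that satisfy the conditions:
12
11+1
10+2
9+3
9+2+1
8+4
8+3+1
7+5
7+4+1
7+3+2
6+5+1
6+4+2
6+3+2+1
5+4+3
5+4+2+1
That's 15 in total.

15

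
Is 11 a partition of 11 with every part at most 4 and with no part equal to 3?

No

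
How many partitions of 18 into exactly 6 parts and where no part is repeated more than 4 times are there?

55

There are too many to list fully; the first 12 (by largest part) are:
12+2+1+1+1+1
11+3+1+1+1+1
11+2+2+1+1+1
10+4+1+1+1+1
10+3+2+1+1+1
10+2+2+2+1+1
9+5+1+1+1+1
9+4+2+1+1+1
9+3+3+1+1+1
9+3+2+2+1+1
9+2+2+2+2+1
8+6+1+1+1+1
…and 43 more, for 55 total.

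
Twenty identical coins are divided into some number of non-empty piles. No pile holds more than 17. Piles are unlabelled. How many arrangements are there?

623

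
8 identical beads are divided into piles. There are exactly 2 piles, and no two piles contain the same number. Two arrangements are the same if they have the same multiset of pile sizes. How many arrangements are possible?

Enumerating:
1, 7
2, 6
3, 5
That's 3 in total.

3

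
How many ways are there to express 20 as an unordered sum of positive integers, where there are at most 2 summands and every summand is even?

6

Enumerating:
20
18,2
16,4
14,6
12,8
10,10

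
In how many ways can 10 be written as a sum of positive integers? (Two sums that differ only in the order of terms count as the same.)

42

There are too many to list fully; the first 12 (by largest part) are:
10
9 + 1
8 + 2
8 + 1 + 1
7 + 3
7 + 2 + 1
7 + 1 + 1 + 1
6 + 4
6 + 3 + 1
6 + 2 + 2
6 + 2 + 1 + 1
6 + 1 + 1 + 1 + 1
…and 30 more, for 42 total.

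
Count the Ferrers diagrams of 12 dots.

Systematic enumeration (by largest part, then next-largest, …) yields 77.

77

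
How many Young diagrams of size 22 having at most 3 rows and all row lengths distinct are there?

There are too many to list fully; the first 12 (by largest part) are:
22
21 + 1
20 + 2
19 + 3
19 + 2 + 1
18 + 4
18 + 3 + 1
17 + 5
17 + 4 + 1
17 + 3 + 2
16 + 6
16 + 5 + 1
…and 29 more, for 41 total.

41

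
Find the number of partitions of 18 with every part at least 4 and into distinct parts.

9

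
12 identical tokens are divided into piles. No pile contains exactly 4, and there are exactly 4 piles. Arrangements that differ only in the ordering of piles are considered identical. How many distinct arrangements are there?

They are:
9 + 1 + 1 + 1
8 + 2 + 1 + 1
7 + 3 + 1 + 1
7 + 2 + 2 + 1
6 + 3 + 2 + 1
6 + 2 + 2 + 2
5 + 5 + 1 + 1
5 + 3 + 3 + 1
5 + 3 + 2 + 2
3 + 3 + 3 + 3

10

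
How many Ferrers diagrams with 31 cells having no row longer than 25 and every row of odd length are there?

336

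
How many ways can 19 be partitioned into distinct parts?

54

There are too many to list fully; the first 12 (by largest part) are:
19
18 + 1
17 + 2
16 + 3
16 + 2 + 1
15 + 4
15 + 3 + 1
14 + 5
14 + 4 + 1
14 + 3 + 2
13 + 6
13 + 5 + 1
…and 42 more, for 54 total.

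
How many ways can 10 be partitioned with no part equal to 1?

The partitions of 10 that satisfy the conditions:
10
8, 2
7, 3
6, 4
6, 2, 2
5, 5
5, 3, 2
4, 4, 2
4, 3, 3
4, 2, 2, 2
3, 3, 2, 2
2, 2, 2, 2, 2

12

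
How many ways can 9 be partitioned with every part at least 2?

The partitions of 9 that satisfy the conditions:
9
7+2
6+3
5+4
5+2+2
4+3+2
3+3+3
3+2+2+2
Counting gives 8.

8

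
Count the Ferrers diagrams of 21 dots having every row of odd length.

76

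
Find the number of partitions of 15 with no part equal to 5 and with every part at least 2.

A partial list (first 12 by largest part):
15
13,2
12,3
11,4
11,2,2
10,3,2
9,6
9,4,2
9,3,3
9,2,2,2
8,7
8,4,3
…and 17 more, for 29 total.

29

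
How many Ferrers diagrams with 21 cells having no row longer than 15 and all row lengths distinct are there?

A partial list (first 12 by largest part):
15 + 6
15 + 5 + 1
15 + 4 + 2
15 + 3 + 2 + 1
14 + 7
14 + 6 + 1
14 + 5 + 2
14 + 4 + 3
14 + 4 + 2 + 1
13 + 8
13 + 7 + 1
13 + 6 + 2
…and 54 more, for 66 total.

66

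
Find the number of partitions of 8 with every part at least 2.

7

Enumerating:
8
6+2
5+3
4+4
4+2+2
3+3+2
2+2+2+2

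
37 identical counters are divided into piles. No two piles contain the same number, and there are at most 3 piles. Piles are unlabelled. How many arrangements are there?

115

Direct enumeration gives 115 partitions.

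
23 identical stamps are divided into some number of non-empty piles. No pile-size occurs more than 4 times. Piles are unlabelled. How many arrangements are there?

There are 769 such partitions.

769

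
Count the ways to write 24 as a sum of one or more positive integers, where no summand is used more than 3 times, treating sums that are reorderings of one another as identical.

Systematic enumeration (by largest part, then next-largest, …) yields 722.

722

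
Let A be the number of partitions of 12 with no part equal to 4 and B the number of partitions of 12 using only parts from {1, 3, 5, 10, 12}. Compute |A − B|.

44

Partitions of 12 with no part equal to 4: 55.
Partitions of 12 using only parts from {1, 3, 5, 10, 12}: 11.
|55 − 11| = 44.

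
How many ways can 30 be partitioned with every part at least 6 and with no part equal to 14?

A partial list (first 12 by largest part):
30
24, 6
23, 7
22, 8
21, 9
20, 10
19, 11
18, 12
18, 6, 6
17, 13
17, 7, 6
16, 8, 6
…and 24 more, for 36 total.

36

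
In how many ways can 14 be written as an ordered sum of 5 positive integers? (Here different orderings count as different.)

By stars and bars with positive parts, the count is C(13,4) = 715.

715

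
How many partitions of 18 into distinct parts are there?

46

A partial list (first 12 by largest part):
18
17,1
16,2
15,3
15,2,1
14,4
14,3,1
13,5
13,4,1
13,3,2
12,6
12,5,1
…and 34 more, for 46 total.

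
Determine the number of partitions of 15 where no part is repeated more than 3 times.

Counting exhaustively, 105 partitions satisfy the conditions.

105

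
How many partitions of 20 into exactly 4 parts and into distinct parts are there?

23

They are:
14 + 3 + 2 + 1
13 + 4 + 2 + 1
12 + 5 + 2 + 1
12 + 4 + 3 + 1
11 + 6 + 2 + 1
11 + 5 + 3 + 1
11 + 4 + 3 + 2
10 + 7 + 2 + 1
10 + 6 + 3 + 1
10 + 5 + 4 + 1
10 + 5 + 3 + 2
9 + 8 + 2 + 1
9 + 7 + 3 + 1
9 + 6 + 4 + 1
9 + 6 + 3 + 2
9 + 5 + 4 + 2
8 + 7 + 4 + 1
8 + 7 + 3 + 2
8 + 6 + 5 + 1
8 + 6 + 4 + 2
8 + 5 + 4 + 3
7 + 6 + 5 + 2
7 + 6 + 4 + 3
Counting gives 23.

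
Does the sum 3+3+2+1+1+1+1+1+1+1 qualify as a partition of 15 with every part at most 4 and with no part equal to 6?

Yes

The parts sum to 15, and the condition 'no summand exceeds 4' holds; the condition 'no summand equals 6' holds.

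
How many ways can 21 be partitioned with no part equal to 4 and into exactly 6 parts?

A partial list (first 12 by largest part):
16+1+1+1+1+1
15+2+1+1+1+1
14+3+1+1+1+1
14+2+2+1+1+1
13+3+2+1+1+1
13+2+2+2+1+1
12+5+1+1+1+1
12+3+3+1+1+1
12+3+2+2+1+1
12+2+2+2+2+1
11+6+1+1+1+1
11+5+2+1+1+1
…and 51 more, for 63 total.

63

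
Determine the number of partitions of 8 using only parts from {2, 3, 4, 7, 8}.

Listing the qualifying partitions of 8:
8
4, 4
4, 2, 2
3, 3, 2
2, 2, 2, 2
That's 5 in total.

5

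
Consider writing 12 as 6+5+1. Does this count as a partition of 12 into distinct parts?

The parts sum to 12, and the condition 'all summands are distinct' holds.

Yes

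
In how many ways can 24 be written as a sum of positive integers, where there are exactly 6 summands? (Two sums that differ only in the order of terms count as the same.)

Direct enumeration gives 199 partitions.

199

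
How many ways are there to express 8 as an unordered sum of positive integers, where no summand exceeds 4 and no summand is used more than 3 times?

They are:
4, 4
4, 3, 1
4, 2, 2
4, 2, 1, 1
3, 3, 2
3, 3, 1, 1
3, 2, 2, 1
3, 2, 1, 1, 1
2, 2, 2, 1, 1
That's 9 in total.

9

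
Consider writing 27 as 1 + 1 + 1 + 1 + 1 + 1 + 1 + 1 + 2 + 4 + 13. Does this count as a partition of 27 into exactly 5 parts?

No

The parts sum to 27, and the condition 'there are exactly 5 summands' is violated.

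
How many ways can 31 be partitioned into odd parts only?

Enumerating by decreasing first part gives 340 partitions in all.

340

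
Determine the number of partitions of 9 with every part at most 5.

23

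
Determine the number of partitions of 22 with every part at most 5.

Direct enumeration gives 255 partitions.

255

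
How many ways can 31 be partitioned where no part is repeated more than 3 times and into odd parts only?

112

A full systematic count gives 112.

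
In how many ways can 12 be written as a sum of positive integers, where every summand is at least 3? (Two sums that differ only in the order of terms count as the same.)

They are:
12
3 + 9
4 + 8
5 + 7
6 + 6
3 + 3 + 6
3 + 4 + 5
4 + 4 + 4
3 + 3 + 3 + 3
That's 9 in total.

9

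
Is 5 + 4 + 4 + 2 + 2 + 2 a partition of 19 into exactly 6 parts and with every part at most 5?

The parts sum to 19, and the condition 'there are exactly 6 summands' holds; the condition 'no summand exceeds 5' holds.

Yes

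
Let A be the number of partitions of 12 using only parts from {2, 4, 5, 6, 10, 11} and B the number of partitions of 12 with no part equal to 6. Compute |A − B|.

57

Partitions of 12 using only parts from {2, 4, 5, 6, 10, 11}: 9.
Partitions of 12 with no part equal to 6: 66.
|9 − 66| = 57.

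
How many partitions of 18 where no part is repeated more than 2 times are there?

135

Direct enumeration gives 135 partitions.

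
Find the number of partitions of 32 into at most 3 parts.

102

A full systematic count gives 102.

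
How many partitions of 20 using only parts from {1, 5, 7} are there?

10

The partitions of 20 that satisfy the conditions:
7+7+5+1
7+7+1+1+1+1+1+1
7+5+5+1+1+1
7+5+1+1+1+1+1+1+1+1
7+1+1+1+1+1+1+1+1+1+1+1+1+1
5+5+5+5
5+5+5+1+1+1+1+1
5+5+1+1+1+1+1+1+1+1+1+1
5+1+1+1+1+1+1+1+1+1+1+1+1+1+1+1
1+1+1+1+1+1+1+1+1+1+1+1+1+1+1+1+1+1+1+1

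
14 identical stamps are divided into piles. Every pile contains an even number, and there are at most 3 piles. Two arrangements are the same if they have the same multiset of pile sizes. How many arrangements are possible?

8

The partitions of 14 that satisfy the conditions:
14
12,2
10,4
10,2,2
8,6
8,4,2
6,6,2
6,4,4
Counting gives 8.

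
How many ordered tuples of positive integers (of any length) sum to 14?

8192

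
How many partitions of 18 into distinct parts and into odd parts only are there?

5

Enumerating:
17,1
15,3
13,5
11,7
9,5,3,1
Counting gives 5.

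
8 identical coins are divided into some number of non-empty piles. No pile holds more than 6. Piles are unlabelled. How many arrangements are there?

20

They are:
2 + 6
1 + 1 + 6
3 + 5
1 + 2 + 5
1 + 1 + 1 + 5
4 + 4
1 + 3 + 4
2 + 2 + 4
1 + 1 + 2 + 4
1 + 1 + 1 + 1 + 4
2 + 3 + 3
1 + 1 + 3 + 3
1 + 2 + 2 + 3
1 + 1 + 1 + 2 + 3
1 + 1 + 1 + 1 + 1 + 3
2 + 2 + 2 + 2
1 + 1 + 2 + 2 + 2
1 + 1 + 1 + 1 + 2 + 2
1 + 1 + 1 + 1 + 1 + 1 + 2
1 + 1 + 1 + 1 + 1 + 1 + 1 + 1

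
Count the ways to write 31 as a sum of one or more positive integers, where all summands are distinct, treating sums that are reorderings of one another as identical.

340

Enumerating by decreasing first part gives 340 partitions in all.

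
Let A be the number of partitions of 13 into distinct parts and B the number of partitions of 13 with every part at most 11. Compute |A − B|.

Partitions of 13 into distinct parts: 18.
Partitions of 13 with every part at most 11: 99.
|18 − 99| = 81.

81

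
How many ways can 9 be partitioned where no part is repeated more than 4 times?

25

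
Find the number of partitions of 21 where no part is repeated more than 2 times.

Direct enumeration gives 243 partitions.

243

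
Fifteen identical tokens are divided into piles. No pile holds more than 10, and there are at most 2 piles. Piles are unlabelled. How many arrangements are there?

3

They are:
10,5
9,6
8,7
That's 3 in total.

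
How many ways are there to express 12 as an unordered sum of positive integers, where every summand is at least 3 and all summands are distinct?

They are:
12
9,3
8,4
7,5
5,4,3
Counting gives 5.

5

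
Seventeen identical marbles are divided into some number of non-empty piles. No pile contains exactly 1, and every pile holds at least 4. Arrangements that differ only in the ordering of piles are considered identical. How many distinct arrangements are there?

12

Listing the qualifying partitions of 17:
17
4, 13
5, 12
6, 11
7, 10
8, 9
4, 4, 9
4, 5, 8
4, 6, 7
5, 5, 7
5, 6, 6
4, 4, 4, 5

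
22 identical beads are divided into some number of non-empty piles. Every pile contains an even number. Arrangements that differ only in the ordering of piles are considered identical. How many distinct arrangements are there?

56

A partial list (first 12 by largest part):
22
20, 2
18, 4
18, 2, 2
16, 6
16, 4, 2
16, 2, 2, 2
14, 8
14, 6, 2
14, 4, 4
14, 4, 2, 2
14, 2, 2, 2, 2
…and 44 more, for 56 total.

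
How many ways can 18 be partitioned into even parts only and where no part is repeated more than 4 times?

25

They are:
18
16,2
14,4
14,2,2
12,6
12,4,2
12,2,2,2
10,8
10,6,2
10,4,4
10,4,2,2
10,2,2,2,2
8,8,2
8,6,4
8,6,2,2
8,4,4,2
8,4,2,2,2
6,6,6
6,6,4,2
6,6,2,2,2
6,4,4,4
6,4,4,2,2
6,4,2,2,2,2
4,4,4,4,2
4,4,4,2,2,2
Counting gives 25.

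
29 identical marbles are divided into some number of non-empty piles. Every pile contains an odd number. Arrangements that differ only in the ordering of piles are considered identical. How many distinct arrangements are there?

256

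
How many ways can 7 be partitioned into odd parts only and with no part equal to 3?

3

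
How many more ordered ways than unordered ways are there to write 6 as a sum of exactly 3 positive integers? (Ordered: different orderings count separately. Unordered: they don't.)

7

Compositions: C(5,2) = 10.
Unordered (partitions into 3 parts): 3.
Difference: 10 − 3 = 7.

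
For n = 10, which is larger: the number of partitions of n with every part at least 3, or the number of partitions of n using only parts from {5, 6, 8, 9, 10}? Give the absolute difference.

Partitions of 10 with every part at least 3: 5.
Partitions of 10 using only parts from {5, 6, 8, 9, 10}: 2.
|5 − 2| = 3.

3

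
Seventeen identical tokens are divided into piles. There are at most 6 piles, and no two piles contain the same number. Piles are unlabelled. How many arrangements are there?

A partial list (first 12 by largest part):
17
16, 1
15, 2
14, 3
14, 2, 1
13, 4
13, 3, 1
12, 5
12, 4, 1
12, 3, 2
11, 6
11, 5, 1
…and 26 more, for 38 total.

38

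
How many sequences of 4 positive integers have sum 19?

816

Equivalently, choose which 3 of the 18 gaps become plus signs: C(18,3) = 816.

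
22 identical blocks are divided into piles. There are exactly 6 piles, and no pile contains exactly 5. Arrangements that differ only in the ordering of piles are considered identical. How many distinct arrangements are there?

A full systematic count gives 89.

89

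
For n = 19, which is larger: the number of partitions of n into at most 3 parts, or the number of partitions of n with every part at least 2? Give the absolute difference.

Partitions of 19 into at most 3 parts: 40.
Partitions of 19 with every part at least 2: 105.
|40 − 105| = 65.

65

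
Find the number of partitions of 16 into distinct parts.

There are too many to list fully; the first 12 (by largest part) are:
16
15+1
14+2
13+3
13+2+1
12+4
12+3+1
11+5
11+4+1
11+3+2
10+6
10+5+1
…and 20 more, for 32 total.

32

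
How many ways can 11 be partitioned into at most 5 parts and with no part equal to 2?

They are:
11
10+1
9+1+1
8+3
8+1+1+1
7+4
7+3+1
7+1+1+1+1
6+5
6+4+1
6+3+1+1
5+5+1
5+4+1+1
5+3+3
5+3+1+1+1
4+4+3
4+4+1+1+1
4+3+3+1
3+3+3+1+1

19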